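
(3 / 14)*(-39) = -117 / 14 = -8.36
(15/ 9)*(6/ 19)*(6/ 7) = 60/ 133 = 0.45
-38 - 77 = -115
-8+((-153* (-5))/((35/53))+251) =9810/7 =1401.43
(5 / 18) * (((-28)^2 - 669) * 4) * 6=2300 / 3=766.67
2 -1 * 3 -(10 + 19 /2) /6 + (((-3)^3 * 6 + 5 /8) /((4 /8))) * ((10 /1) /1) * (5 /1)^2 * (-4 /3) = 1290949 /12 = 107579.08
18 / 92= 9 / 46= 0.20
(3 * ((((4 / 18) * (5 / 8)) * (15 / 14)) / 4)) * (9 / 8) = 225 / 1792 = 0.13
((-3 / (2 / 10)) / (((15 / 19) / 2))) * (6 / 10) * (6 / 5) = -684 / 25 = -27.36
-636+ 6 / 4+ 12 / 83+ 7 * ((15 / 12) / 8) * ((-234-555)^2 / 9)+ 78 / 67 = 13350030667 / 177952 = 75020.40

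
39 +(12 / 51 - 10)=497 / 17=29.24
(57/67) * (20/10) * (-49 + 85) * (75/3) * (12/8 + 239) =24675300/67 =368288.06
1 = 1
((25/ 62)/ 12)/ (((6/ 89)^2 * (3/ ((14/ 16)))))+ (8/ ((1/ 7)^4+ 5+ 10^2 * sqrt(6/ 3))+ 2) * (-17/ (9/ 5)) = -9977117647818625/ 596947324997376 -98001617000 * sqrt(2)/ 259091720919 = -17.25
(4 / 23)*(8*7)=224 / 23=9.74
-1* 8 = -8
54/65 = 0.83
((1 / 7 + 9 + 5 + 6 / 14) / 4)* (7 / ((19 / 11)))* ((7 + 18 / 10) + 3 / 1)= 33099 / 190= 174.21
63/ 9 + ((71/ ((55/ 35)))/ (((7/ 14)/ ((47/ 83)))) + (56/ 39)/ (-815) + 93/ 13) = 1895620942/ 29019705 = 65.32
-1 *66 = -66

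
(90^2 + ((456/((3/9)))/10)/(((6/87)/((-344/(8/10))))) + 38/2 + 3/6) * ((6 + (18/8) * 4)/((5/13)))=-65896623/2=-32948311.50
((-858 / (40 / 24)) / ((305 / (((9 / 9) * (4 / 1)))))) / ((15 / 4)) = -13728 / 7625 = -1.80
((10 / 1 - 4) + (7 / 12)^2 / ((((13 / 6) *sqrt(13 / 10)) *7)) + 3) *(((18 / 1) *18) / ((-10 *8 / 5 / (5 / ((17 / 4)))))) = -3645 / 17 - 945 *sqrt(130) / 22984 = -214.88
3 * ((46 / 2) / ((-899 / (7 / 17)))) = -483 / 15283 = -0.03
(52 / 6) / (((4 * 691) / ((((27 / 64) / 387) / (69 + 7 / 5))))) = 65 / 1338748928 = 0.00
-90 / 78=-15 / 13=-1.15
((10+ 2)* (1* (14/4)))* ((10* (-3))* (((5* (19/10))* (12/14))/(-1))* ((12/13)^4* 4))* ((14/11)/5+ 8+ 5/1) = 124076593152/314171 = 394933.31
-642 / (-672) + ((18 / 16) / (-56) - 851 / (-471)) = 578597 / 211008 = 2.74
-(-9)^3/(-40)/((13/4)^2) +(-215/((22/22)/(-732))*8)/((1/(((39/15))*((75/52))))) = 3989581542/845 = 4721398.27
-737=-737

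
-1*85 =-85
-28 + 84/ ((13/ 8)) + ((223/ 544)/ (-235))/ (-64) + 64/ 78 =7821771257/ 319088640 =24.51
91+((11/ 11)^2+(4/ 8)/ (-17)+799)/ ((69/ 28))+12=501605/ 1173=427.63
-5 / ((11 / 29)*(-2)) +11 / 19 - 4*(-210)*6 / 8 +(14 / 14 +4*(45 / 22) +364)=422327 / 418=1010.35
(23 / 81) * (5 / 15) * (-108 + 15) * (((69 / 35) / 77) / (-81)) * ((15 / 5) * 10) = 0.08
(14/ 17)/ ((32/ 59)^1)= 413/ 272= 1.52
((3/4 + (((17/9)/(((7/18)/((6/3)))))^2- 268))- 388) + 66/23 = -2515523/4508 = -558.01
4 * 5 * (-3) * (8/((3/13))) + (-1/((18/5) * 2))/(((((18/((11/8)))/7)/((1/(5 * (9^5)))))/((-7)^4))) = -636709018157/306110016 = -2080.00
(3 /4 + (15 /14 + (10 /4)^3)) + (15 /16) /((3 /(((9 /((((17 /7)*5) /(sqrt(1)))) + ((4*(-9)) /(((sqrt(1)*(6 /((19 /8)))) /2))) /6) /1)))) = 123331 /7616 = 16.19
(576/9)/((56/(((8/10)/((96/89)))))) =89/105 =0.85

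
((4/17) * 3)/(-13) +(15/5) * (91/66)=19847/4862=4.08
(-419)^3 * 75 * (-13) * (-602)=-43176076630050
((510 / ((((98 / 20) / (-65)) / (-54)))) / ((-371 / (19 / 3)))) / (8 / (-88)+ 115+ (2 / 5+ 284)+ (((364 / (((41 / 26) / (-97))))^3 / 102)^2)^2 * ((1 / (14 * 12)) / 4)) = -1427744751617510463971223451777072500 / 49968035233599514838725790332727439957168139454855670484622048105135662397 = -0.00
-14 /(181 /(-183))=2562 /181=14.15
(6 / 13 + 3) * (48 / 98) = 1080 / 637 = 1.70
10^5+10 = 100010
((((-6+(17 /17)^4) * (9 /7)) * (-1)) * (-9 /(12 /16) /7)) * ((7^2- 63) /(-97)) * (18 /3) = -6480 /679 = -9.54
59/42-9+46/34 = -4457/714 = -6.24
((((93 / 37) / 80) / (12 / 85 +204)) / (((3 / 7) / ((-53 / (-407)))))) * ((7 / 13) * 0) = 0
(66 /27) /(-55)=-2 /45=-0.04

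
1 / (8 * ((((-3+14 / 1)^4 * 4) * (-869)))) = -1 / 407136928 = -0.00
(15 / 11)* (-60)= -900 / 11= -81.82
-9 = -9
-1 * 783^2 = -613089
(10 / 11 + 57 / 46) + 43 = 22845 / 506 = 45.15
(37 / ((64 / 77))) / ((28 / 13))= 5291 / 256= 20.67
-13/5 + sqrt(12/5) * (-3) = -6 * sqrt(15)/5-13/5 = -7.25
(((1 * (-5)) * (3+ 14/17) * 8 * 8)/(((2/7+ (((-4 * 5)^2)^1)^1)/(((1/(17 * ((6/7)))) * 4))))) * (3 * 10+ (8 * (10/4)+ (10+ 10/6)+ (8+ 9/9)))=-216070400/3644001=-59.29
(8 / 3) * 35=280 / 3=93.33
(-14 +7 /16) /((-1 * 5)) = 2.71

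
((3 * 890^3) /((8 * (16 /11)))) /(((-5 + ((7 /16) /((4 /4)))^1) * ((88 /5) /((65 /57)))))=-28639365625 /11096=-2581053.14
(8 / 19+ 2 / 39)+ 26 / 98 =26783 / 36309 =0.74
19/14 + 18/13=499/182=2.74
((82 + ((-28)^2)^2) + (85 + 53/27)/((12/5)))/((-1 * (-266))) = 49796713/21546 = 2311.18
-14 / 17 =-0.82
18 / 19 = 0.95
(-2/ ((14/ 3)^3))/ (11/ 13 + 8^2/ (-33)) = 11583/ 643468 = 0.02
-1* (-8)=8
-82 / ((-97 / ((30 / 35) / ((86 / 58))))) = 14268 / 29197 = 0.49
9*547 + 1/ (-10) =49229/ 10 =4922.90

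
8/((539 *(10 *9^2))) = 4/218295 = 0.00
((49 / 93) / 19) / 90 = 49 / 159030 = 0.00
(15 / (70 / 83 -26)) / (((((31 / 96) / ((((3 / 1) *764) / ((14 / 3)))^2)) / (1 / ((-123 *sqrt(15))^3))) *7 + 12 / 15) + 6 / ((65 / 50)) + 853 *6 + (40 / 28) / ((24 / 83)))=-3602746621987183564275200 / 29777422263006509842968271349 -183753235810102184590000 *sqrt(15) / 29777422263006509842968271349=-0.00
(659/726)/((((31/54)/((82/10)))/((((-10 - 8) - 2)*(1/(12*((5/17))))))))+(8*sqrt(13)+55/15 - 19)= -4996637/56265+8*sqrt(13)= -59.96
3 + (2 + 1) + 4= 10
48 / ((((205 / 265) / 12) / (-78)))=-2381184 / 41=-58077.66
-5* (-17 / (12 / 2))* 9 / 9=85 / 6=14.17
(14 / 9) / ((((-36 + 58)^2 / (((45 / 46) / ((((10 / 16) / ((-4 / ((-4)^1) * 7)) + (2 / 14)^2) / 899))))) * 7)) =440510 / 119669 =3.68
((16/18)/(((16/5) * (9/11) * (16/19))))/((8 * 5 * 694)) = 209/14390784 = 0.00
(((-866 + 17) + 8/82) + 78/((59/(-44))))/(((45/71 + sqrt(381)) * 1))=2336830455/1547027908 - 11060997487 * sqrt(381)/4641083724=-45.01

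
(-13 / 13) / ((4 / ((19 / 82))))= -19 / 328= -0.06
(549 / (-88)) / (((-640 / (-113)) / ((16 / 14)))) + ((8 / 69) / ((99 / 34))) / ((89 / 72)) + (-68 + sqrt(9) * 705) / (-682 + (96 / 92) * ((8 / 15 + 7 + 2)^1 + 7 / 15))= -9990963485291 / 2337199751040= -4.27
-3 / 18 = -1 / 6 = -0.17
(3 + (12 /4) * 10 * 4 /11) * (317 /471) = 16167 /1727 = 9.36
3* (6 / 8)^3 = 81 / 64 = 1.27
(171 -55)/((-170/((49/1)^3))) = -6823642/85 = -80278.14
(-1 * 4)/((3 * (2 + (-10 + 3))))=4/15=0.27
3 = 3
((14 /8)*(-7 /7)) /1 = -7 /4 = -1.75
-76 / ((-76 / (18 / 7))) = 18 / 7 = 2.57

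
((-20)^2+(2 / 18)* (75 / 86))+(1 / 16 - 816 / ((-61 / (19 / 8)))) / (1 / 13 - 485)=317504332487 / 793698816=400.03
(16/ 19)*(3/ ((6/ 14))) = 112/ 19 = 5.89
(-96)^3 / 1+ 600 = -884136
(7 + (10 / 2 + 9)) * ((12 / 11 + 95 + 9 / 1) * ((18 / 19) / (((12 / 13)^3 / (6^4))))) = 720014022 / 209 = 3445043.17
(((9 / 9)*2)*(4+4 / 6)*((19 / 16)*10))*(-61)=-40565 / 6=-6760.83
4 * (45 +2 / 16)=361 / 2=180.50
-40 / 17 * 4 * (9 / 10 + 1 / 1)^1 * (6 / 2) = -912 / 17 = -53.65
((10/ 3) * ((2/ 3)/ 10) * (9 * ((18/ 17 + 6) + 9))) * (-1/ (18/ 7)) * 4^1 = -2548/ 51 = -49.96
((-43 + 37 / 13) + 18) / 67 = -288 / 871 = -0.33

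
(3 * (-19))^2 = 3249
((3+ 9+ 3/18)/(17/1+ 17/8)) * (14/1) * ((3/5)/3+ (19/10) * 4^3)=829864/765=1084.79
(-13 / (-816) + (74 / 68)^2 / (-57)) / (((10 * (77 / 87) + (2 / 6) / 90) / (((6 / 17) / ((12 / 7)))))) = -11665395 / 103546466608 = -0.00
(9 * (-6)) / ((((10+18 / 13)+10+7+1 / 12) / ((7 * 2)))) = -117936 / 4441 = -26.56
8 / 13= 0.62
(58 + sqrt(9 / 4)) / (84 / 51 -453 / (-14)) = 14161 / 8093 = 1.75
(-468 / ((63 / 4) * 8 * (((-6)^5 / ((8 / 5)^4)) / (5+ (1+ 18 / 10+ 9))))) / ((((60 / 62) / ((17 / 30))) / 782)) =1371515392 / 56953125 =24.08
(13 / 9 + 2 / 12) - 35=-601 / 18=-33.39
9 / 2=4.50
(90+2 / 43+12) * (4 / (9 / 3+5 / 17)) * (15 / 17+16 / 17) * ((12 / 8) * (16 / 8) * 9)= 1836378 / 301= 6100.92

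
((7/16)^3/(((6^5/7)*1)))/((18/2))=2401/286654464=0.00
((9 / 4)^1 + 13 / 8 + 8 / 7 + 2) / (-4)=-393 / 224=-1.75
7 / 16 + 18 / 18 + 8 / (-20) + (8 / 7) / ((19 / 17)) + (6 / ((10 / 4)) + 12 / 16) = 11087 / 2128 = 5.21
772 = 772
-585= -585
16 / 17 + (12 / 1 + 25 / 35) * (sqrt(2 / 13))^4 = 1.24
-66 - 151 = -217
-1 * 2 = -2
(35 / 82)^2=1225 / 6724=0.18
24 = 24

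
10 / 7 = 1.43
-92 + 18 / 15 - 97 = -187.80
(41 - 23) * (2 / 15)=2.40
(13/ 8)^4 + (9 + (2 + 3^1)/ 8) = 67985/ 4096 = 16.60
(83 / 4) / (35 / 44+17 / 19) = 17347 / 1413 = 12.28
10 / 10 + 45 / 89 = 134 / 89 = 1.51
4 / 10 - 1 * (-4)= 22 / 5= 4.40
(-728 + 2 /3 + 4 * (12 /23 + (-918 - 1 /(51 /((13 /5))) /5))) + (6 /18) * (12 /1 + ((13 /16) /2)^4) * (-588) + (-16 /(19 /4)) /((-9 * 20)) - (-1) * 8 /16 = -2959516323745573 /438180249600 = -6754.11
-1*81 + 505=424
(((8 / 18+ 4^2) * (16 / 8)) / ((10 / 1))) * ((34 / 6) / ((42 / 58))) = 72964 / 2835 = 25.74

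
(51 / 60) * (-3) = -51 / 20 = -2.55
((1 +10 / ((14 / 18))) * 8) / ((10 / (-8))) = -3104 / 35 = -88.69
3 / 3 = 1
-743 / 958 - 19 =-18945 / 958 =-19.78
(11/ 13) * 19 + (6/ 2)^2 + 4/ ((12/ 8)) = 1082/ 39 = 27.74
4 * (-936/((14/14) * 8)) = -468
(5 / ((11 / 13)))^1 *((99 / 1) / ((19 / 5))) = 2925 / 19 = 153.95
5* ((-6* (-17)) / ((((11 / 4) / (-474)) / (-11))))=966960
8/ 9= 0.89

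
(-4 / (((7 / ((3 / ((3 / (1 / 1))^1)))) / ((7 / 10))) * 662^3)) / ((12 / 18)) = -3 / 1450587640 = -0.00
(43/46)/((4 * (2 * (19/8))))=43/874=0.05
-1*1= -1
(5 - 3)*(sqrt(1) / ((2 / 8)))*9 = 72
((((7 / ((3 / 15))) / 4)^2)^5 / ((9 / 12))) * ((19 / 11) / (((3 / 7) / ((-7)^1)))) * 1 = -2568207586123046875 / 25952256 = -98958933902.43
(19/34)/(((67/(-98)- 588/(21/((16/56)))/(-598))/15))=-1391845/111299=-12.51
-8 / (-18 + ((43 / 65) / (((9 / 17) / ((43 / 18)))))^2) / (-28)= -221761800 / 7054758977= -0.03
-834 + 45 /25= -4161 /5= -832.20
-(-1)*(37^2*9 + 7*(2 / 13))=160187 / 13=12322.08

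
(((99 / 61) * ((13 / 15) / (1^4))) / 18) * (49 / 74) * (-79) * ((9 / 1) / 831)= -0.04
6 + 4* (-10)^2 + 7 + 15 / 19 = 7862 / 19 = 413.79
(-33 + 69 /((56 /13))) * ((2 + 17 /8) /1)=-31383 /448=-70.05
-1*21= -21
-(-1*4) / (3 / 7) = 9.33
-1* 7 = -7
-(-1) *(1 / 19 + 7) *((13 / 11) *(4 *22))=13936 / 19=733.47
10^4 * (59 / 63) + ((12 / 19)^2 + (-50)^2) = 269856572 / 22743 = 11865.48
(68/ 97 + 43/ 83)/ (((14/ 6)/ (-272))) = -8009040/ 56357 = -142.11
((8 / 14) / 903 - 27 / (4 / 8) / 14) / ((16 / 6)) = -24377 / 16856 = -1.45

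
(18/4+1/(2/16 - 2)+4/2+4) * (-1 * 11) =-3289/30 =-109.63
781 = 781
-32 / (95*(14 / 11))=-176 / 665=-0.26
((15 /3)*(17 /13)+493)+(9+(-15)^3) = -37264 /13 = -2866.46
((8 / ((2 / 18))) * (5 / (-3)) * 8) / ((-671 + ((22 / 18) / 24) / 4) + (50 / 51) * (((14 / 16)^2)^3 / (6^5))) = 49900809093120 / 34877921631959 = 1.43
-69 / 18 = -23 / 6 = -3.83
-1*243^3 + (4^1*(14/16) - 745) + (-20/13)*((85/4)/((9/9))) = -14349681.19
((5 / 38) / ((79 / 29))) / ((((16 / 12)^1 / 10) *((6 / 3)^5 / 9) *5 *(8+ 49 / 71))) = 277965 / 118542976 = 0.00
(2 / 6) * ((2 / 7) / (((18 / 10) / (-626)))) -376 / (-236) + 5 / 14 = -695183 / 22302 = -31.17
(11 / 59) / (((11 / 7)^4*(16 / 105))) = 252105 / 1256464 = 0.20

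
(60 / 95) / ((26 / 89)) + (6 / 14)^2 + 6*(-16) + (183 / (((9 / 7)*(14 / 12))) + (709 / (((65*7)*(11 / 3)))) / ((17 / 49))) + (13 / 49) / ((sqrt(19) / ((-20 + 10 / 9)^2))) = 375700*sqrt(19) / 75411 + 334629304 / 11316305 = 51.29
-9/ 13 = -0.69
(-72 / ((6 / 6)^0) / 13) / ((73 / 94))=-6768 / 949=-7.13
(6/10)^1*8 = 24/5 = 4.80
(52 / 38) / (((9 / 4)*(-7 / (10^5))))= -10400000 / 1197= -8688.39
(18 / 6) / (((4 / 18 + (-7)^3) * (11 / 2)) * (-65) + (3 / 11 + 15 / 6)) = 297 / 12132037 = 0.00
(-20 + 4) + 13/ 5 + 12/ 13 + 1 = -746/ 65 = -11.48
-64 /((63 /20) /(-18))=2560 /7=365.71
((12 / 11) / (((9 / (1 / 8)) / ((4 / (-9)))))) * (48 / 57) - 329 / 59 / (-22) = 165001 / 665874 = 0.25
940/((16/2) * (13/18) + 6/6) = 8460/61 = 138.69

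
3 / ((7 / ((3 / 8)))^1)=9 / 56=0.16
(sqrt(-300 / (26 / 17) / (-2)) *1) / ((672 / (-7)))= -5 *sqrt(663) / 1248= -0.10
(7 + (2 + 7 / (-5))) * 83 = 3154 / 5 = 630.80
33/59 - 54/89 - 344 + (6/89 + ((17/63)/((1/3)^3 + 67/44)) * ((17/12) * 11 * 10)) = -317.02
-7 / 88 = -0.08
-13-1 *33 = -46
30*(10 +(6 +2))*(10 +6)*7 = 60480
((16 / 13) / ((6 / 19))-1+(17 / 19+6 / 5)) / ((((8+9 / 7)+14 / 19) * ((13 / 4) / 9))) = 1553664 / 1126385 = 1.38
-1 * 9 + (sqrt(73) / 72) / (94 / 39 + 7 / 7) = -9 + 13 * sqrt(73) / 3192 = -8.97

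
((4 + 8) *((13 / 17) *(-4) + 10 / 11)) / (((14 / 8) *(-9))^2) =-0.10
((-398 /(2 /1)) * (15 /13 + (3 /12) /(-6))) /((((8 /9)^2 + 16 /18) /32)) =-1864431 /442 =-4218.17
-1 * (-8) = 8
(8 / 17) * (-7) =-56 / 17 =-3.29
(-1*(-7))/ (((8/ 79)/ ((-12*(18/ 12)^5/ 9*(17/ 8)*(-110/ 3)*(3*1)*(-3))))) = -125644365/ 256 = -490798.30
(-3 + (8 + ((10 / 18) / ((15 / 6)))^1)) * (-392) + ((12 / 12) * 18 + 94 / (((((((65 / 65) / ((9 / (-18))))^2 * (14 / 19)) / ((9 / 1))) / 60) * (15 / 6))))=4859.75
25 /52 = 0.48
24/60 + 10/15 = 1.07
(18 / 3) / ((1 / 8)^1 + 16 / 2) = 0.74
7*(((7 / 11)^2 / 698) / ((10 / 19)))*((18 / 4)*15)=175959 / 337832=0.52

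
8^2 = 64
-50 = -50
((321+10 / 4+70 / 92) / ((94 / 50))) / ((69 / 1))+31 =832903 / 24863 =33.50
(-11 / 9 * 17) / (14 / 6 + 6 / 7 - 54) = 119 / 291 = 0.41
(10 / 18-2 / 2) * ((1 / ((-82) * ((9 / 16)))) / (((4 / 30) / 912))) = 24320 / 369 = 65.91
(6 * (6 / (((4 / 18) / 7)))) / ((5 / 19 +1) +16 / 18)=96957 / 184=526.94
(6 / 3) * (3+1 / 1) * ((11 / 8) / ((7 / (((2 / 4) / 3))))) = 11 / 42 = 0.26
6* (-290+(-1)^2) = -1734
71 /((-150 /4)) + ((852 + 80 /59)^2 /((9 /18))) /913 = 379786867874 /238361475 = 1593.32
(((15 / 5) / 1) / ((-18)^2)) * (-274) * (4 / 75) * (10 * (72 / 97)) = -4384 / 4365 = -1.00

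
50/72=25/36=0.69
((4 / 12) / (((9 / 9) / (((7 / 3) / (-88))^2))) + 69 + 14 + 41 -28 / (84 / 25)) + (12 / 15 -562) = -465778123 / 1045440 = -445.53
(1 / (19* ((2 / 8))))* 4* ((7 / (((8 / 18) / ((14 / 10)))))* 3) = 5292 / 95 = 55.71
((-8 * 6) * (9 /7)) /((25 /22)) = -9504 /175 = -54.31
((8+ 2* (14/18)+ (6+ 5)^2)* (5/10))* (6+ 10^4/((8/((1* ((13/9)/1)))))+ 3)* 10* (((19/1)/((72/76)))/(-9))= -2639537.39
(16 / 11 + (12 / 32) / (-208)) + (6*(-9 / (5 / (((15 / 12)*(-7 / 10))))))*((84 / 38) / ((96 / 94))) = 38093677 / 1738880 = 21.91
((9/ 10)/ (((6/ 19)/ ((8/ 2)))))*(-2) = -114/ 5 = -22.80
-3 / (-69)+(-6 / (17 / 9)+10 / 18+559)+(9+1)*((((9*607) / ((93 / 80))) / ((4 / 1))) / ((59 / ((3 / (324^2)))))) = 580172528623 / 1042672662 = 556.43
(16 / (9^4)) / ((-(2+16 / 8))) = -4 / 6561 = -0.00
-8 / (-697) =8 / 697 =0.01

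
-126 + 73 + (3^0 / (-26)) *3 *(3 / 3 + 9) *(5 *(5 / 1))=-1064 / 13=-81.85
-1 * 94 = -94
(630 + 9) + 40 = 679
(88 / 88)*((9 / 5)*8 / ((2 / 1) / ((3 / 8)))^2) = 81 / 160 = 0.51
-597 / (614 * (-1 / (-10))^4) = -2985000 / 307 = -9723.13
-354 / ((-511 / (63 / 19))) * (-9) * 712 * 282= -5757280416 / 1387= -4150887.11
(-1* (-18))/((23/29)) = 522/23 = 22.70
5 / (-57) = -5 / 57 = -0.09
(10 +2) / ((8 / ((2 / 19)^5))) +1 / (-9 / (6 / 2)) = -2475955 / 7428297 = -0.33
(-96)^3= -884736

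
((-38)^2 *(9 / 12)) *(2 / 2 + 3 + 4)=8664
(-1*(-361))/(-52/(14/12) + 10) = -2527/242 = -10.44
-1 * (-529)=529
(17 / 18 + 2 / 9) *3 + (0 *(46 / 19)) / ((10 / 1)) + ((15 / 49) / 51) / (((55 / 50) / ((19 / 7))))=450887 / 128282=3.51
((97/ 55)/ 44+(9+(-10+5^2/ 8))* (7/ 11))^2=45414121/ 23425600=1.94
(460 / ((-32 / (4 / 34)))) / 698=-115 / 47464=-0.00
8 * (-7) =-56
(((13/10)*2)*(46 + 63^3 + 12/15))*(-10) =-32512194/5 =-6502438.80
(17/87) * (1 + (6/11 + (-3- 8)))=-1768/957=-1.85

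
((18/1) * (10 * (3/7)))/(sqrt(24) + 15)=2700/469-360 * sqrt(6)/469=3.88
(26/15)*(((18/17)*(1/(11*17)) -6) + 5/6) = -1279733/143055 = -8.95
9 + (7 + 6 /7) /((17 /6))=1401 /119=11.77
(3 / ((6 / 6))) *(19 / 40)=57 / 40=1.42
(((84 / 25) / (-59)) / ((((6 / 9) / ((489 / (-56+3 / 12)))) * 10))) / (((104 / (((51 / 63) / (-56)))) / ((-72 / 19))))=224451 / 5687113250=0.00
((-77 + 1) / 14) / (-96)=19 / 336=0.06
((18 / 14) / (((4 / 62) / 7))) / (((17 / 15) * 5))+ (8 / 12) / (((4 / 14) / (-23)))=-2963 / 102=-29.05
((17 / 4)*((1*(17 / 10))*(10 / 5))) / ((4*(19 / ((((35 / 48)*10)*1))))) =10115 / 7296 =1.39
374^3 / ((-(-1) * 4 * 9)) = 13078406 / 9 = 1453156.22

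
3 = 3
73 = 73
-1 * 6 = -6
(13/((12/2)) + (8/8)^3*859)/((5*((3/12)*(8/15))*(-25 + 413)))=5167/1552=3.33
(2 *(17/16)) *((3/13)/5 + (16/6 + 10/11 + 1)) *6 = 84269/1430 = 58.93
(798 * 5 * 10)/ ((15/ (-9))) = -23940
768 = 768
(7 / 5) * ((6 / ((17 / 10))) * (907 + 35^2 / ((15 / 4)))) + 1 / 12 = 6095.85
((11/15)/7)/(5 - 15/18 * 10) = -11/350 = -0.03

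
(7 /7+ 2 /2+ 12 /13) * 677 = 25726 /13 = 1978.92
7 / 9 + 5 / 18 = 19 / 18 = 1.06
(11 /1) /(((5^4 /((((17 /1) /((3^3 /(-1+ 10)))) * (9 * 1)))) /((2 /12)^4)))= 187 /270000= 0.00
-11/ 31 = -0.35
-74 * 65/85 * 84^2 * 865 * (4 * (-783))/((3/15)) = 91947835324800/17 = 5408696195576.47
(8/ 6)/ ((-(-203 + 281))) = -2/ 117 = -0.02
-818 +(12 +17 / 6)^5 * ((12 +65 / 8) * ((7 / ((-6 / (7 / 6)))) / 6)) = -44063636400265 / 13436928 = -3279293.93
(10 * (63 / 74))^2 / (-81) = -1225 / 1369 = -0.89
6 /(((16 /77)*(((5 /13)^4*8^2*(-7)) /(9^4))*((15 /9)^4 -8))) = 500890051233 /7360000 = 68055.71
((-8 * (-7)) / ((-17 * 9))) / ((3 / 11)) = -1.34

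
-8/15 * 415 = -221.33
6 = 6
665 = 665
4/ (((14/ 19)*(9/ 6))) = 76/ 21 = 3.62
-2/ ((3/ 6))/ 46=-2/ 23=-0.09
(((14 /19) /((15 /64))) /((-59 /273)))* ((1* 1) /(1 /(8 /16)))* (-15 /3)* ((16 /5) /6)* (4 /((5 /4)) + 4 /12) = 17285632 /252225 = 68.53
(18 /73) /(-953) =-18 /69569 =-0.00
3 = 3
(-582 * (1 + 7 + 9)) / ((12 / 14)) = -11543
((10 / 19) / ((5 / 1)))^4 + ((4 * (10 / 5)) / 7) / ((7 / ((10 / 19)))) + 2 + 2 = 26092420 / 6385729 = 4.09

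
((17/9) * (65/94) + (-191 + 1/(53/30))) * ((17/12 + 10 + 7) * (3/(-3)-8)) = 1874104973/59784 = 31347.94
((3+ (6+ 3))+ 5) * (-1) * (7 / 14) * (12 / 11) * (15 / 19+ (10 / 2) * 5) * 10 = -499800 / 209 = -2391.39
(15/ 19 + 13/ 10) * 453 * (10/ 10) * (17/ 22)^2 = 51974049/ 91960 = 565.18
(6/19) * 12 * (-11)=-792/19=-41.68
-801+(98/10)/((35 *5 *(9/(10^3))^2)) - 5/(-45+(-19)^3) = -61314019/559224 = -109.64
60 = 60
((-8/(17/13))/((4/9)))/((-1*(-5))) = -234/85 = -2.75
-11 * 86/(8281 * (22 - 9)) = -946/107653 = -0.01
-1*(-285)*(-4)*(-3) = 3420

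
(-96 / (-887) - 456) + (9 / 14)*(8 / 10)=-455.38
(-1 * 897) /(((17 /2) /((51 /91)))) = -414 /7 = -59.14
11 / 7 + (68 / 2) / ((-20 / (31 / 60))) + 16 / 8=11311 / 4200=2.69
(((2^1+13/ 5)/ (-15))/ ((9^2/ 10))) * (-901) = 34.11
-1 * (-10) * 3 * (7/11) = 210/11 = 19.09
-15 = -15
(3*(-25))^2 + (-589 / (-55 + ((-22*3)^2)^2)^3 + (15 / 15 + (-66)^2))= 68193191378354922058071073 / 6831616046719587463241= 9982.00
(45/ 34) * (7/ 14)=45/ 68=0.66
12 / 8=3 / 2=1.50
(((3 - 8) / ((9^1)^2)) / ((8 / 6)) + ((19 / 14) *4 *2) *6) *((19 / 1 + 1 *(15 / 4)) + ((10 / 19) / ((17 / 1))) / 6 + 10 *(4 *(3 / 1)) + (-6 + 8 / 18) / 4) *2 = 80896673891 / 4395384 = 18404.92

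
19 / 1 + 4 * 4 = 35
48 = 48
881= 881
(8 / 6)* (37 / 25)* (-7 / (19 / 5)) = -1036 / 285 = -3.64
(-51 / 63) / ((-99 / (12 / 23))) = 0.00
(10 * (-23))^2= 52900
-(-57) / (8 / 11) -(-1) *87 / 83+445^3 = 58512479737 / 664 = 88121204.42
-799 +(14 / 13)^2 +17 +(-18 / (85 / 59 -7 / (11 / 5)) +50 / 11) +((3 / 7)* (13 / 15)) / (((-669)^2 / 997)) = -504094403083972 / 658124576109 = -765.96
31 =31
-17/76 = -0.22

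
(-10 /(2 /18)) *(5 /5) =-90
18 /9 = 2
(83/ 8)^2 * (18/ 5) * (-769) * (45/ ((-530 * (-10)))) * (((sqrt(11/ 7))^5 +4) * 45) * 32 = -3861980289/ 265-467299614969 * sqrt(77)/ 363580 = -25851736.72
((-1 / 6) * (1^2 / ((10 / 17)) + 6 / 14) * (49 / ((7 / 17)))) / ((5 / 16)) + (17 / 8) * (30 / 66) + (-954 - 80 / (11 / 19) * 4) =-1640.85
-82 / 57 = -1.44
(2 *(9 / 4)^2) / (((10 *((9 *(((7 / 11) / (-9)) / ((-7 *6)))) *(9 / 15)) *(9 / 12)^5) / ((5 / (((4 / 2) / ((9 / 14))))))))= 754.29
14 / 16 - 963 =-7697 / 8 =-962.12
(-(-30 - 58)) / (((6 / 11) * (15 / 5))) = 484 / 9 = 53.78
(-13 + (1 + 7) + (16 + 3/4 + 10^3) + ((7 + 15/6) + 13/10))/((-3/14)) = -47719/10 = -4771.90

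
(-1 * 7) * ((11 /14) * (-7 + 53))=-253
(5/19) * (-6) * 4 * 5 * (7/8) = -27.63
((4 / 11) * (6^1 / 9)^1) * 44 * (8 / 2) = 128 / 3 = 42.67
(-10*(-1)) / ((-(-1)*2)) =5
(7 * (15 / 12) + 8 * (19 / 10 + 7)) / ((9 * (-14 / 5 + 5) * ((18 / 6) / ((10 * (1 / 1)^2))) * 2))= 2665 / 396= 6.73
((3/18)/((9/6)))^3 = 1/729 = 0.00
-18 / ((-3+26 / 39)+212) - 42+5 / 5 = -41.09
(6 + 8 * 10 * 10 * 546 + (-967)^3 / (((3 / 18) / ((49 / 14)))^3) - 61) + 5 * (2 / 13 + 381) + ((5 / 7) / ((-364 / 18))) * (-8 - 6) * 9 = -762041592656688 / 91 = -8374083435787.78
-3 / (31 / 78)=-234 / 31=-7.55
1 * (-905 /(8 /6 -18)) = 543 /10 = 54.30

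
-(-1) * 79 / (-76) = -1.04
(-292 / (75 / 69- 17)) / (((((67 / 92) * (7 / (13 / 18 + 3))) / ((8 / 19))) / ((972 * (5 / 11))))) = 222433920 / 89243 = 2492.45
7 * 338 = 2366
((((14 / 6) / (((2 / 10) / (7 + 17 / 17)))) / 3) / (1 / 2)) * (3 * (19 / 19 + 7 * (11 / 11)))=4480 / 3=1493.33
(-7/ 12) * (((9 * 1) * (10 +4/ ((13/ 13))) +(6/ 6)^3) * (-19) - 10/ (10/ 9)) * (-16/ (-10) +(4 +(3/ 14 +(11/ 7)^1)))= 10434.78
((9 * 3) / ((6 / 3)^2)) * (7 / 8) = 5.91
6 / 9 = 2 / 3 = 0.67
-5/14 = -0.36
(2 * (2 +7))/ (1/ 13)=234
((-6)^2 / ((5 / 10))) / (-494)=-36 / 247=-0.15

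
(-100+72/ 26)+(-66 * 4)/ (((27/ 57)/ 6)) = -44736/ 13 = -3441.23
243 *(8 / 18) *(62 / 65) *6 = 40176 / 65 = 618.09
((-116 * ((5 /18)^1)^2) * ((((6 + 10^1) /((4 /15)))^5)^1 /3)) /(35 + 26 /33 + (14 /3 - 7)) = -69347826.09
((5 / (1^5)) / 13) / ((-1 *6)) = -0.06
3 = 3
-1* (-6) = 6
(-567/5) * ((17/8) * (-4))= 9639/10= 963.90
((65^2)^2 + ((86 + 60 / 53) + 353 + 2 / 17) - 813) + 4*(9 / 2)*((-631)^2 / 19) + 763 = 312048905158 / 17119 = 18228220.41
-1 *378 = -378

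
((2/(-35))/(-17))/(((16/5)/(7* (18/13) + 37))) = 607/12376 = 0.05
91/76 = 1.20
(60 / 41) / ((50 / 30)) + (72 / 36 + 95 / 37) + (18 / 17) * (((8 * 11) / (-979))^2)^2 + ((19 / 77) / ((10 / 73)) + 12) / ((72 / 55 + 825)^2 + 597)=5.45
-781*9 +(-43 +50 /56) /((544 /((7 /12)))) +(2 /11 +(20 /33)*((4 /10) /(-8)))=-2018923177 /287232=-7028.89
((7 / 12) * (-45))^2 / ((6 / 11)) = 1263.28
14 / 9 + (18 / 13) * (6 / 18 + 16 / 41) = 12268 / 4797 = 2.56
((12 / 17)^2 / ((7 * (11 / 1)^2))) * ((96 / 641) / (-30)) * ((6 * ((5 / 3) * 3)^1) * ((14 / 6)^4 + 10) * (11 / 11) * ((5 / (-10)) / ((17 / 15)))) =4110080 / 2667400351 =0.00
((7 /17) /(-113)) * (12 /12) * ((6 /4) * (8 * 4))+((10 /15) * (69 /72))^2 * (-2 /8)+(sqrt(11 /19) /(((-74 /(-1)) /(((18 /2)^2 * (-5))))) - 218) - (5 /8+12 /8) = -2194864921 /9958464 - 405 * sqrt(209) /1406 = -224.57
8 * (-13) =-104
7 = 7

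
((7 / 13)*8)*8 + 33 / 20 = 9389 / 260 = 36.11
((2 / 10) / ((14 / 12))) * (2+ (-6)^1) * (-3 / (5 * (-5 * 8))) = -9 / 875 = -0.01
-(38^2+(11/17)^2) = -417437/289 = -1444.42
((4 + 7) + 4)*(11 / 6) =55 / 2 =27.50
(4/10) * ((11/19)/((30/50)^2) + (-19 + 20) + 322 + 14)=115804/855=135.44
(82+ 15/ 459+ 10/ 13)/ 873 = 164693/ 1736397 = 0.09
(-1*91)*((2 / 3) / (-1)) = 60.67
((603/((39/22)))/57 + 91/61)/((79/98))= 11014318/1190293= 9.25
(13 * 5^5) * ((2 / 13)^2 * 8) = 100000 / 13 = 7692.31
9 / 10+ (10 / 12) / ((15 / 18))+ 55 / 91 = 2279 / 910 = 2.50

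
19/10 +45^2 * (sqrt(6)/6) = 19/10 +675 * sqrt(6)/2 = 828.60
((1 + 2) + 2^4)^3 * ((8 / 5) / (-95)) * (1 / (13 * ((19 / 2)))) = -304 / 325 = -0.94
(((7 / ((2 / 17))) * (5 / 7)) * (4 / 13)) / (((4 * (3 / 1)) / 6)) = 85 / 13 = 6.54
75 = 75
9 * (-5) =-45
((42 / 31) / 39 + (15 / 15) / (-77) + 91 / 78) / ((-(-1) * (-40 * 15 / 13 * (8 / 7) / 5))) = -221267 / 1964160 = -0.11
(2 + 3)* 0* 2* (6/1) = 0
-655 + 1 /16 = -10479 /16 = -654.94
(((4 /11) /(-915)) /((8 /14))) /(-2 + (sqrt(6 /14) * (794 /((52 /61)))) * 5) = -0.00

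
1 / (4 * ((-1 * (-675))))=1 / 2700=0.00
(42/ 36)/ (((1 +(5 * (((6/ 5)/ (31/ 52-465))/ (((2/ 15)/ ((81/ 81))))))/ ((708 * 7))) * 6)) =69814759/ 359040312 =0.19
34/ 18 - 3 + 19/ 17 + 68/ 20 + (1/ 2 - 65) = -93473/ 1530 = -61.09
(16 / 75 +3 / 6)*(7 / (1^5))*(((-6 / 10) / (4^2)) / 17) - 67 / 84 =-1154729 / 1428000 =-0.81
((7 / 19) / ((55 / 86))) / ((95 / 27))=16254 / 99275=0.16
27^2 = 729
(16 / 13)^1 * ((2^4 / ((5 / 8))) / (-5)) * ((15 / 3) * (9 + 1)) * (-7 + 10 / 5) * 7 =143360 / 13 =11027.69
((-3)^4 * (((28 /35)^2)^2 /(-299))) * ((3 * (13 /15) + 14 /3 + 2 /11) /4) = -2123712 /10278125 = -0.21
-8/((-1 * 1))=8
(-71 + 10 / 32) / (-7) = 1131 / 112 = 10.10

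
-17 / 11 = -1.55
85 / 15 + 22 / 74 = 662 / 111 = 5.96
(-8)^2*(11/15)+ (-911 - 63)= -13906/15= -927.07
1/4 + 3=13/4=3.25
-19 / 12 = -1.58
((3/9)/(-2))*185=-185/6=-30.83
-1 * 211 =-211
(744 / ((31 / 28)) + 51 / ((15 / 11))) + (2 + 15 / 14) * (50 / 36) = 713.67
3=3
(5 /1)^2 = 25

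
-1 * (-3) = 3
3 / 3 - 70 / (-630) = 1.11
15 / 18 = 5 / 6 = 0.83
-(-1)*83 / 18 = 83 / 18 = 4.61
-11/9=-1.22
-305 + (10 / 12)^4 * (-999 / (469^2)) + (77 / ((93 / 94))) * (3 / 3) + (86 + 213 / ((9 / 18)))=93224033989 / 327301968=284.83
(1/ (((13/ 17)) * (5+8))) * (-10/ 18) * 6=-170/ 507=-0.34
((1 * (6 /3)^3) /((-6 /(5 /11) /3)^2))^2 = 2500 /14641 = 0.17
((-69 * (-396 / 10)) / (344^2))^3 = 318751954191 / 25892303048704000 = 0.00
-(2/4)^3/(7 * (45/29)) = -29/2520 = -0.01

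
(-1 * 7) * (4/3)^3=-448/27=-16.59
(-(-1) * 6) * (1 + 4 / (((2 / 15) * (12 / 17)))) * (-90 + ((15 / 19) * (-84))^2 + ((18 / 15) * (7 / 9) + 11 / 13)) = 26393339379 / 23465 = 1124796.05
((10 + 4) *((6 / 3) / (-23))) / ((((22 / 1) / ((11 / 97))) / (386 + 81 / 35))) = -2.44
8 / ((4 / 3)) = 6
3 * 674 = 2022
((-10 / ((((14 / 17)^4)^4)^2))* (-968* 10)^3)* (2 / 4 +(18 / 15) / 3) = 4719262311816129128829184645711726926816863086125 / 1158076352947993335620225414987776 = 4075087363456475.68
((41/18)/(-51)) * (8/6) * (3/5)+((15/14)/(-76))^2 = -92315497/2598160320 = -0.04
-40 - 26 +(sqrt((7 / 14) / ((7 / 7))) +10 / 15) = -196 / 3 +sqrt(2) / 2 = -64.63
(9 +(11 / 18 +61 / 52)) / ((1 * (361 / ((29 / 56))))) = 20909 / 1351584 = 0.02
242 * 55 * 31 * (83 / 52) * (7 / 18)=119863205 / 468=256117.96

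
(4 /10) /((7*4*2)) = 1 /140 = 0.01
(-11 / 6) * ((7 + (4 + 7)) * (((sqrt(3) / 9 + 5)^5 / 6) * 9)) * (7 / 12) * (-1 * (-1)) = -44504075 / 486 - 43983863 * sqrt(3) / 4374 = -108989.25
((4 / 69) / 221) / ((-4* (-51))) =1 / 777699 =0.00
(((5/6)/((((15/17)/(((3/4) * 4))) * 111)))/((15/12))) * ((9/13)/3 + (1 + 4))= 2312/21645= 0.11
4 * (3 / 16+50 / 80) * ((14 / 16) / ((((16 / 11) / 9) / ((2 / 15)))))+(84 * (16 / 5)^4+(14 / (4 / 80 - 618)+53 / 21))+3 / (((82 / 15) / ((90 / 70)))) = 15005807479289381 / 1702575840000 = 8813.59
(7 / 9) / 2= 7 / 18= 0.39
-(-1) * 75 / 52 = 1.44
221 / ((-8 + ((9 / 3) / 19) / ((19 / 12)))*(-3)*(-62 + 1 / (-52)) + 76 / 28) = -7260071 / 48198758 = -0.15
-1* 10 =-10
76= 76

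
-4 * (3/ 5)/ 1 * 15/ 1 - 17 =-53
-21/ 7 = -3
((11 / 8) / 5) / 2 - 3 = -2.86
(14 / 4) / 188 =7 / 376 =0.02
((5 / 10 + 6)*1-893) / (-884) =1773 / 1768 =1.00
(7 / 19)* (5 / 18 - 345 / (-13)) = 9.88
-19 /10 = -1.90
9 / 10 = 0.90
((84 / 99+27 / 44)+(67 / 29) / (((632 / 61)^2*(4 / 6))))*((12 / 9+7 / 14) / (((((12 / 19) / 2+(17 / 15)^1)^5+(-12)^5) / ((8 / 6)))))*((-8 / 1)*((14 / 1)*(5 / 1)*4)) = 2784666425633114203125 / 84678188229076018393223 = 0.03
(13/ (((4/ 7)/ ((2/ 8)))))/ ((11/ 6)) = 273/ 88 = 3.10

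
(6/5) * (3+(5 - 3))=6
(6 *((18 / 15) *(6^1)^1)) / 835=216 / 4175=0.05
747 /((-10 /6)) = -2241 /5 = -448.20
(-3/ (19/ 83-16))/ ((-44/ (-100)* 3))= 2075/ 14399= 0.14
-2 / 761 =-0.00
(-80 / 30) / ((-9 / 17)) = 136 / 27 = 5.04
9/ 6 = 3/ 2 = 1.50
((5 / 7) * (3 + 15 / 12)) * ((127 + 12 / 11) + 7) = 63155 / 154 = 410.10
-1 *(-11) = 11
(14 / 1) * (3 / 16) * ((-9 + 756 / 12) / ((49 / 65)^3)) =22244625 / 67228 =330.88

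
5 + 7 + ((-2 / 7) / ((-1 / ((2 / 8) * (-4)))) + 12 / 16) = 349 / 28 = 12.46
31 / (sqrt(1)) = 31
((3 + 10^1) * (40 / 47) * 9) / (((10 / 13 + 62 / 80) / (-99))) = -21902400 / 3431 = -6383.68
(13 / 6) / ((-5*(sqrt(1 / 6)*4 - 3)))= 13*sqrt(6) / 285 + 39 / 190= 0.32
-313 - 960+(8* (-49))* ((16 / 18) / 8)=-1316.56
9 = 9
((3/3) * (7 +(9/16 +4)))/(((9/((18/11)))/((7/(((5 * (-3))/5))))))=-4.91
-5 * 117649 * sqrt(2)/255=-3262.37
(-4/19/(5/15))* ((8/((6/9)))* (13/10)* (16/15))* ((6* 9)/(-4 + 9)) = -113.50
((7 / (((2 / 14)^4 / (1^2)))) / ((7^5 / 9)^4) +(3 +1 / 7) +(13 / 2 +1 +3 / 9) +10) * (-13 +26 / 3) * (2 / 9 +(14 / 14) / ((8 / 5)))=-473829020084932655 / 6152839716886128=-77.01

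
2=2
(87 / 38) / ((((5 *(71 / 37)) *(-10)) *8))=-3219 / 1079200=-0.00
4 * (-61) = -244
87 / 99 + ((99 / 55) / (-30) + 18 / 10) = 4321 / 1650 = 2.62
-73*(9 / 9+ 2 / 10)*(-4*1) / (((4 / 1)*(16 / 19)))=104.02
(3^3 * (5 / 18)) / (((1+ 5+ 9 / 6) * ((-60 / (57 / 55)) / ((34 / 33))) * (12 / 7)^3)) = -110789 / 31363200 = -0.00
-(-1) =1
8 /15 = 0.53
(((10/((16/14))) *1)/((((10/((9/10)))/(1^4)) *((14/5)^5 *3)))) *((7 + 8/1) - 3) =5625/307328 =0.02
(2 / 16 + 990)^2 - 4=62741985 / 64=980343.52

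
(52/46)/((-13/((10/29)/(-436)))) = 5/72703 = 0.00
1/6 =0.17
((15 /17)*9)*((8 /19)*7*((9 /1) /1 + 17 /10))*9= 728028 /323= 2253.96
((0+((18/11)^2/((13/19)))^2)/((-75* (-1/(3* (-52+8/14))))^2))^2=38594412149463214718976/9187282440361650625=4200.85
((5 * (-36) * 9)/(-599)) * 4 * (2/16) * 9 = 7290/599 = 12.17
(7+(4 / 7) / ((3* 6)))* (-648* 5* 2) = -318960 / 7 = -45565.71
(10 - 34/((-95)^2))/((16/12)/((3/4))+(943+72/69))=18674712/1766959625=0.01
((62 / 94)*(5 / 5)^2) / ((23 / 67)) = 2077 / 1081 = 1.92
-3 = -3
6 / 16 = 0.38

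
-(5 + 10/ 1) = -15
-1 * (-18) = 18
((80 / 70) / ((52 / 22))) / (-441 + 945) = 11 / 11466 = 0.00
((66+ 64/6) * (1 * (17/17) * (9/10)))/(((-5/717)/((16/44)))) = -197892/55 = -3598.04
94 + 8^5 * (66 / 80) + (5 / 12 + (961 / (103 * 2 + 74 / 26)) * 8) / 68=6677864783 / 246160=27128.15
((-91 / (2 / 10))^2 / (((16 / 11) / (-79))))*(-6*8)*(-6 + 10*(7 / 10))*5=2698570875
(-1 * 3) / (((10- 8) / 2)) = -3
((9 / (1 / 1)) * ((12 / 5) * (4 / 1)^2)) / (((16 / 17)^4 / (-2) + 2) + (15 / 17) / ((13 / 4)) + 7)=1876215744 / 48203765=38.92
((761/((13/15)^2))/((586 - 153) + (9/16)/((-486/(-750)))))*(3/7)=73969200/73910291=1.00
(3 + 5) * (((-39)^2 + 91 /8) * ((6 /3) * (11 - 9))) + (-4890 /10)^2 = 288157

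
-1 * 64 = -64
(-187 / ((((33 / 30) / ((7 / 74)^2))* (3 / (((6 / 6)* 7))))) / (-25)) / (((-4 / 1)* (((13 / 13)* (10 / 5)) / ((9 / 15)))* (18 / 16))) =-5831 / 616050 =-0.01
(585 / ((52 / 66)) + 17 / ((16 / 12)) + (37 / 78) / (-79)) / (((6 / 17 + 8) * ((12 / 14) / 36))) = 1107607613 / 291668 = 3797.49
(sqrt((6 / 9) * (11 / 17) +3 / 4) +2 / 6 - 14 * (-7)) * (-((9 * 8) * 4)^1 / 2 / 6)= -2360 - 4 * sqrt(12291) / 17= -2386.09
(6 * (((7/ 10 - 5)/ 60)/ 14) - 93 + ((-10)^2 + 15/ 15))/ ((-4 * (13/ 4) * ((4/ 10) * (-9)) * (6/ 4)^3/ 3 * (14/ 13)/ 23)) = 85537/ 26460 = 3.23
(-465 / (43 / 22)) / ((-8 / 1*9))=1705 / 516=3.30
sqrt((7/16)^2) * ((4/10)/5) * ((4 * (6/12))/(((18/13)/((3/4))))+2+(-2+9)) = 847/2400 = 0.35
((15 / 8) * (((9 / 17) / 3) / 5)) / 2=9 / 272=0.03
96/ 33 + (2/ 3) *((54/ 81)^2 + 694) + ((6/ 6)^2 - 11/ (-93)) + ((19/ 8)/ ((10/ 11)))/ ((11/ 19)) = 347290127/ 736560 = 471.50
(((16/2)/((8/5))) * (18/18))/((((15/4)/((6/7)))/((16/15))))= 128/105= 1.22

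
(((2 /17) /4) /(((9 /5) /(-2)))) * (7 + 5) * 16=-320 /51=-6.27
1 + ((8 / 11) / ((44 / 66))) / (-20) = 52 / 55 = 0.95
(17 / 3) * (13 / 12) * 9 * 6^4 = 71604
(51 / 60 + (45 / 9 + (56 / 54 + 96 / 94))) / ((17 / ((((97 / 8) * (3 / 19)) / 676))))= 19469161 / 14777792640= 0.00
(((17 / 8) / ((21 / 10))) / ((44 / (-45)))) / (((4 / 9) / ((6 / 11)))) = -34425 / 27104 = -1.27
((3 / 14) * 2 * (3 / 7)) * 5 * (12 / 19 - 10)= -8010 / 931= -8.60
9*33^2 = 9801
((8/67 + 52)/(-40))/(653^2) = -873/285694030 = -0.00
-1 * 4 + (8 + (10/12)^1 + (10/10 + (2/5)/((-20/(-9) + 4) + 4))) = 2026/345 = 5.87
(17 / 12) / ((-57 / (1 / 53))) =-0.00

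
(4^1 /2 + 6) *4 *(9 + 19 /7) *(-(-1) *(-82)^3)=-1446789632 /7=-206684233.14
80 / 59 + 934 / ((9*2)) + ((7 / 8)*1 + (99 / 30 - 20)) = 794797 / 21240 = 37.42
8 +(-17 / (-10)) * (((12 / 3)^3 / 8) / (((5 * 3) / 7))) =1076 / 75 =14.35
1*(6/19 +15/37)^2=0.52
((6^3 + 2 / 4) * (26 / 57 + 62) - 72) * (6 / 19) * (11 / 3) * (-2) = -33731984 / 1083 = -31146.80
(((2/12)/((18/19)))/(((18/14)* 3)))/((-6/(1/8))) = -133/139968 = -0.00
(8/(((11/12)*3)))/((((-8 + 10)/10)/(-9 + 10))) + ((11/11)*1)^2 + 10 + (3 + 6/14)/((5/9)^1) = 12211/385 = 31.72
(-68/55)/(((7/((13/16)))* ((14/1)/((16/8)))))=-221/10780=-0.02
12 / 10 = 6 / 5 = 1.20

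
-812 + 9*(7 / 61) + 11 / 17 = -840302 / 1037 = -810.32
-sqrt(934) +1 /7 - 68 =-475 /7 - sqrt(934) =-98.42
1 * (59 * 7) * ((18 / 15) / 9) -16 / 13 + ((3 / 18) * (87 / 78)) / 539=7544611 / 140140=53.84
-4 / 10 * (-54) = 108 / 5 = 21.60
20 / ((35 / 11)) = 44 / 7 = 6.29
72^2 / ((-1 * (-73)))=5184 / 73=71.01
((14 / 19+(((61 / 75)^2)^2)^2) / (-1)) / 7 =-17658247052417089 / 133150177001953125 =-0.13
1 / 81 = 0.01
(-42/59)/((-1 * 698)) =21/20591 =0.00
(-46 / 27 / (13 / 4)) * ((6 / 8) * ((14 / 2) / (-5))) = 322 / 585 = 0.55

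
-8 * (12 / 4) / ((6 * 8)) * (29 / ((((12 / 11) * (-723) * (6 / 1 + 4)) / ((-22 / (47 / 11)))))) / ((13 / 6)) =-38599 / 8835060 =-0.00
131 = 131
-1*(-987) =987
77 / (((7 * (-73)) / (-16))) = 176 / 73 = 2.41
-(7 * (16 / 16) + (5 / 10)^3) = -57 / 8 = -7.12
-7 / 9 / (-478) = 7 / 4302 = 0.00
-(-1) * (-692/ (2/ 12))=-4152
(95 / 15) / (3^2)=19 / 27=0.70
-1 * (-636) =636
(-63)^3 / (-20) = 250047 / 20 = 12502.35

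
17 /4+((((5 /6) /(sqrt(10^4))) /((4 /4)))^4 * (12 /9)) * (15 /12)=528768001 /124416000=4.25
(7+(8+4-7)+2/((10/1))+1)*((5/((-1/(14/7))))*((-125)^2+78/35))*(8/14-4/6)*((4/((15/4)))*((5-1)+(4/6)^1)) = 1540219648/1575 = 977917.24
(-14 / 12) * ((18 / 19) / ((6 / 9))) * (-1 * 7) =441 / 38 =11.61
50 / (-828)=-25 / 414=-0.06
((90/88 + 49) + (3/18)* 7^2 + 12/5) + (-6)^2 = 63749/660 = 96.59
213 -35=178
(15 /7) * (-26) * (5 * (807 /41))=-1573650 /287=-5483.10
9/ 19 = 0.47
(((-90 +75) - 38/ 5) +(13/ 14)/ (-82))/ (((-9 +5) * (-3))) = -43263/ 22960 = -1.88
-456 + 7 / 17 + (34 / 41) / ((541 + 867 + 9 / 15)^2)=-15751454216255 / 34573882753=-455.59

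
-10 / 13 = -0.77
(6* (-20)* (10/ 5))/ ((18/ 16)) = -640/ 3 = -213.33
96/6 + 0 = 16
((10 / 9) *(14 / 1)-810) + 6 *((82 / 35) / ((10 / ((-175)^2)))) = 380300 / 9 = 42255.56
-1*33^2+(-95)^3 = -858464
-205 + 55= -150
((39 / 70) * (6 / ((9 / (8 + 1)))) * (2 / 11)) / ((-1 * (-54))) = 13 / 1155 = 0.01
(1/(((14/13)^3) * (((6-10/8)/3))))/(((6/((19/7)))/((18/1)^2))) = 177957/2401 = 74.12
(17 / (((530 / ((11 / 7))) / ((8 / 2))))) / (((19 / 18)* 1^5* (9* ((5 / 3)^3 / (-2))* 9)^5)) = -23936 / 29040985107421875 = -0.00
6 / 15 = 2 / 5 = 0.40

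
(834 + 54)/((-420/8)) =-592/35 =-16.91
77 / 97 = 0.79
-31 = -31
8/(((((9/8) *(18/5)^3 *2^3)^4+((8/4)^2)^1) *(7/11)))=5371093750/13282448715398980663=0.00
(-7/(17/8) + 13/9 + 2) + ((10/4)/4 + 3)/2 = 4805/2448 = 1.96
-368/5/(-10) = 184/25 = 7.36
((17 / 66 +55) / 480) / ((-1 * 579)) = -3647 / 18342720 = -0.00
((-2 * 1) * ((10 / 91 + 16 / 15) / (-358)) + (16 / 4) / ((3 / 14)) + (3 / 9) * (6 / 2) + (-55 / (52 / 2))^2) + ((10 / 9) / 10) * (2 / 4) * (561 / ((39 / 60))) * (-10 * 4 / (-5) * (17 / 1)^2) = 1408797094847 / 12705420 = 110881.58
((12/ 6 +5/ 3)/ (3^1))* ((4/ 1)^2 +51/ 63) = 3883/ 189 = 20.54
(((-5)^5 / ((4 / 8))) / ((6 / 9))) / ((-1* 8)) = 9375 / 8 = 1171.88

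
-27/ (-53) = 27/ 53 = 0.51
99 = 99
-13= -13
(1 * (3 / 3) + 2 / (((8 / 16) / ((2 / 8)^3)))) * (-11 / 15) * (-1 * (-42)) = -1309 / 40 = -32.72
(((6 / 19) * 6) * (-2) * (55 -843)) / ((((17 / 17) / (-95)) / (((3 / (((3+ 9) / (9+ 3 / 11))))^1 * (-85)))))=614876400 / 11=55897854.55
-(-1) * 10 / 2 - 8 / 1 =-3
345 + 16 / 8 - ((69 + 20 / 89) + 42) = 20984 / 89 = 235.78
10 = 10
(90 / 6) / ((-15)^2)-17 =-254 / 15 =-16.93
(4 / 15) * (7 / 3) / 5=28 / 225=0.12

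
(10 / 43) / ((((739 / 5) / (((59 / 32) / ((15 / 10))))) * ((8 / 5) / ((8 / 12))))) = 7375 / 9151776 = 0.00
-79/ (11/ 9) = -64.64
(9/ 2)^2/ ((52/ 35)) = 2835/ 208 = 13.63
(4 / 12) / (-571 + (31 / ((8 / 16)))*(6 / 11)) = -11 / 17727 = -0.00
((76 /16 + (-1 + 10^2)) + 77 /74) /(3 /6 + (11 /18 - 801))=-139581 /1065452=-0.13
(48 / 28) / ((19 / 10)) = 120 / 133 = 0.90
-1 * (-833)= 833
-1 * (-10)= 10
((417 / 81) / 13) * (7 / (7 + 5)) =973 / 4212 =0.23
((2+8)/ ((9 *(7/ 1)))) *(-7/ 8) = -5/ 36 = -0.14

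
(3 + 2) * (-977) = -4885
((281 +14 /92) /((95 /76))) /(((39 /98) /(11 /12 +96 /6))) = 14293839 /1495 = 9561.10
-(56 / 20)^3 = -2744 / 125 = -21.95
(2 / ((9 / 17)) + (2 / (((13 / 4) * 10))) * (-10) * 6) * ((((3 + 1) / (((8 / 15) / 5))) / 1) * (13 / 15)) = 25 / 9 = 2.78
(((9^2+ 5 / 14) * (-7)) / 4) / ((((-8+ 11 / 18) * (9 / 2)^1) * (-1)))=-1139 / 266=-4.28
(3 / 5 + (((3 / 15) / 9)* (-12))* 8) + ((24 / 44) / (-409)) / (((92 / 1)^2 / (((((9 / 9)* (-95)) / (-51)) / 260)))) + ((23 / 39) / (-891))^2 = -1089604678679759929 / 710611949475061920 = -1.53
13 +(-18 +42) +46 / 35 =1341 / 35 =38.31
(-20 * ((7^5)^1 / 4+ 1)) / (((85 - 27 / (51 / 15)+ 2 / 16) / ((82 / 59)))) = -937381360 / 619323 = -1513.56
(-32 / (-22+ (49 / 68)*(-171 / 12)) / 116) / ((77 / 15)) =32640 / 19599041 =0.00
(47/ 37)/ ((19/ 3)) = 141/ 703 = 0.20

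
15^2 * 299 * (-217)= -14598675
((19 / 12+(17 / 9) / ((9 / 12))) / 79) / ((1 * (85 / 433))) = 191819 / 725220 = 0.26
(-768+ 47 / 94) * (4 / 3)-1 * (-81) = -2827 / 3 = -942.33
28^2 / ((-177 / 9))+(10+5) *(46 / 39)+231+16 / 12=483581 / 2301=210.16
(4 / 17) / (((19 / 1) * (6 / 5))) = 10 / 969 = 0.01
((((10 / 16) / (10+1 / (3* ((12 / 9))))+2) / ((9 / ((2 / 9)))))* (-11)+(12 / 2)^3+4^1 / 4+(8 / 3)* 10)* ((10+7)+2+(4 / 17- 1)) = 250280980 / 56457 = 4433.13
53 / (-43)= -53 / 43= -1.23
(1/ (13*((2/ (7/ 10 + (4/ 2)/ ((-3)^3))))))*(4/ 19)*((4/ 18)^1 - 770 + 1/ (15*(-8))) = -3602599/ 923400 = -3.90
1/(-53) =-1/53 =-0.02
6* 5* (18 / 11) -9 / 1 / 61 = 32841 / 671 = 48.94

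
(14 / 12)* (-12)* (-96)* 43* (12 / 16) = 43344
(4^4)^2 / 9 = 65536 / 9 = 7281.78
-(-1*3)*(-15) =-45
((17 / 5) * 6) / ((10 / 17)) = 867 / 25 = 34.68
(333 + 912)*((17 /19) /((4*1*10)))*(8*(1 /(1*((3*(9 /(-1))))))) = -8.25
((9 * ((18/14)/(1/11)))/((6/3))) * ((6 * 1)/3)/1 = 127.29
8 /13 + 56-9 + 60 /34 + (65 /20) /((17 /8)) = 11251 /221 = 50.91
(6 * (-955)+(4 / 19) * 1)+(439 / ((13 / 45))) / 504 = -79212743 / 13832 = -5726.77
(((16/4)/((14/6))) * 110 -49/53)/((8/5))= 348085/2968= 117.28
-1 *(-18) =18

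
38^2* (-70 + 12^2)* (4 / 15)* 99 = 14104992 / 5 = 2820998.40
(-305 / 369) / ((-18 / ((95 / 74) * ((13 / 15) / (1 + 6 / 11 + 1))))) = 0.02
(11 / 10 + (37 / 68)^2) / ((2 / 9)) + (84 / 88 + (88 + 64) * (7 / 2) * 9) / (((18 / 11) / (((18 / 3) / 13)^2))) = 4920800997 / 7814560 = 629.70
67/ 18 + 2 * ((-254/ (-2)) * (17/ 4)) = 9749/ 9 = 1083.22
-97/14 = -6.93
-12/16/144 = -1/192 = -0.01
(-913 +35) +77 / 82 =-71919 / 82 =-877.06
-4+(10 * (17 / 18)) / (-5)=-53 / 9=-5.89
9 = 9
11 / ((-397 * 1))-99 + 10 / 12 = -98.19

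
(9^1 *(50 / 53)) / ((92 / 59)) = 13275 / 2438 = 5.45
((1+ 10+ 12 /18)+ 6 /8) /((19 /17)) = 2533 /228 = 11.11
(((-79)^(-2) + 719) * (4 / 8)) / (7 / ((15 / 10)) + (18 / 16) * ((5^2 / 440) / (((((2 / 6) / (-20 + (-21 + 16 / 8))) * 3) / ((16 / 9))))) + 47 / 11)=8461728 / 106097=79.75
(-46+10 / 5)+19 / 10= -421 / 10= -42.10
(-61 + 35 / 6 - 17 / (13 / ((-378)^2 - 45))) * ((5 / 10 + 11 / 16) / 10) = -22187.80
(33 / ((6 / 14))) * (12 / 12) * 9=693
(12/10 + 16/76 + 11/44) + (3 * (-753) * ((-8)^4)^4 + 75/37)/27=-23550073051458216.93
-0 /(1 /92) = 0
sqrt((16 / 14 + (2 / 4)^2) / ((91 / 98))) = sqrt(6) / 2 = 1.22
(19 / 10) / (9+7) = 19 / 160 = 0.12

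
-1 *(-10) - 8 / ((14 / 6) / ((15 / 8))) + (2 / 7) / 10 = 18 / 5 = 3.60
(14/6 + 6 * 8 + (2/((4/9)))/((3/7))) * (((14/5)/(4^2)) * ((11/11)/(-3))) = -511/144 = -3.55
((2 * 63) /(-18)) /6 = -7 /6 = -1.17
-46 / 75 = -0.61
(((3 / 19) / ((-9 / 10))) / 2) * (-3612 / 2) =158.42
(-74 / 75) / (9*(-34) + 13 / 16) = 1184 / 366225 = 0.00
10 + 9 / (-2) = 11 / 2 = 5.50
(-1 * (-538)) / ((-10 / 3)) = -807 / 5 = -161.40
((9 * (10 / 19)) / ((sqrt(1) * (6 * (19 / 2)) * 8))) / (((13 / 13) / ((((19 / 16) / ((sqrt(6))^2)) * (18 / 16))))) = 45 / 19456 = 0.00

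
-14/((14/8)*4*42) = -1/21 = -0.05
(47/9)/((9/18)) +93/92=9485/828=11.46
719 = 719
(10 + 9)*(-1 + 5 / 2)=57 / 2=28.50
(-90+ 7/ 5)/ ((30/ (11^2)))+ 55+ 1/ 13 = -589439/ 1950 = -302.28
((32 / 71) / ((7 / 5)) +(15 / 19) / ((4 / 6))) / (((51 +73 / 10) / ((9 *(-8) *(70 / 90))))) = -1137800 / 786467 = -1.45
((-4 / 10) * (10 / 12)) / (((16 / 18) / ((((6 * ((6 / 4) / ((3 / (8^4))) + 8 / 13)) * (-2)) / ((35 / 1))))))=263.39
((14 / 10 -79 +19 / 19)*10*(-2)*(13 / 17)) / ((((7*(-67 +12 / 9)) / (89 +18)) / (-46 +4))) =38358216 / 3349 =11453.63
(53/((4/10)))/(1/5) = 1325/2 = 662.50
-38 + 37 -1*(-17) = 16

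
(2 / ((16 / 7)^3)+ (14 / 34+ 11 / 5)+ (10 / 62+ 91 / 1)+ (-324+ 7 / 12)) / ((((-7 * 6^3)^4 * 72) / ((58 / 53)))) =-15391087379 / 23063187066050272296960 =-0.00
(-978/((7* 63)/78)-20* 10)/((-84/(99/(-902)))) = -13707/28126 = -0.49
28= 28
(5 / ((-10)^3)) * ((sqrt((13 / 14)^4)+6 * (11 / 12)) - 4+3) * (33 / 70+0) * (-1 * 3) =104049 / 2744000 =0.04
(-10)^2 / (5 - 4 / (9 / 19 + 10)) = 21.65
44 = 44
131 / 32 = 4.09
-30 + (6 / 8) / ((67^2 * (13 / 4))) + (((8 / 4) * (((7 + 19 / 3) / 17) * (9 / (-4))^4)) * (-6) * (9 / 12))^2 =564699339687573 / 17269937152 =32698.40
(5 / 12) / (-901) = -5 / 10812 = -0.00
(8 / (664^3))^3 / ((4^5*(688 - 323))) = 1 / 18316208323636992678371000320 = 0.00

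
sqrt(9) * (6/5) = 18/5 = 3.60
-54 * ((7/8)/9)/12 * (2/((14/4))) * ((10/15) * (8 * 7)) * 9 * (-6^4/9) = 12096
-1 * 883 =-883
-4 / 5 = -0.80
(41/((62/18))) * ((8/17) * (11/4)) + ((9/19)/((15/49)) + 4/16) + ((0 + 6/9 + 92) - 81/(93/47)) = 41413403/600780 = 68.93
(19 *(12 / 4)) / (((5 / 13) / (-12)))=-1778.40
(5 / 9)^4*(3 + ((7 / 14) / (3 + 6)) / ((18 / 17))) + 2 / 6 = 0.62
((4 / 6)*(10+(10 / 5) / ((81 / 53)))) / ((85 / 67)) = 122744 / 20655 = 5.94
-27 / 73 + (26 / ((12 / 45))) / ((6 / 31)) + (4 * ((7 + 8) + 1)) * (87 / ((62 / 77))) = 67152053 / 9052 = 7418.48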